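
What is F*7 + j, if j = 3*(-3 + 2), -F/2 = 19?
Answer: -269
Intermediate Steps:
F = -38 (F = -2*19 = -38)
j = -3 (j = 3*(-1) = -3)
F*7 + j = -38*7 - 3 = -266 - 3 = -269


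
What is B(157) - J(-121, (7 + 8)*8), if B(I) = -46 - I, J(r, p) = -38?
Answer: -165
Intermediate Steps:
B(157) - J(-121, (7 + 8)*8) = (-46 - 1*157) - 1*(-38) = (-46 - 157) + 38 = -203 + 38 = -165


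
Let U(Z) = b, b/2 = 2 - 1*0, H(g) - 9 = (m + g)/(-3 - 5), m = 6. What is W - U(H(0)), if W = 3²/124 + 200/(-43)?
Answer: -45741/5332 ≈ -8.5786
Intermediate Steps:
H(g) = 33/4 - g/8 (H(g) = 9 + (6 + g)/(-3 - 5) = 9 + (6 + g)/(-8) = 9 + (6 + g)*(-⅛) = 9 + (-¾ - g/8) = 33/4 - g/8)
b = 4 (b = 2*(2 - 1*0) = 2*(2 + 0) = 2*2 = 4)
U(Z) = 4
W = -24413/5332 (W = 9*(1/124) + 200*(-1/43) = 9/124 - 200/43 = -24413/5332 ≈ -4.5786)
W - U(H(0)) = -24413/5332 - 1*4 = -24413/5332 - 4 = -45741/5332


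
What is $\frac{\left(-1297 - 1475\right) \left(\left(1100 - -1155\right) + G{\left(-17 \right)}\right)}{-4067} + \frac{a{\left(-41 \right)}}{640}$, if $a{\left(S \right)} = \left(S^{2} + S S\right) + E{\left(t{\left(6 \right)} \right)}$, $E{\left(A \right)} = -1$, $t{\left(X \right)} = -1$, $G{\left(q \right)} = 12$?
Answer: $\frac{576501221}{371840} \approx 1550.4$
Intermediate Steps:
$a{\left(S \right)} = -1 + 2 S^{2}$ ($a{\left(S \right)} = \left(S^{2} + S S\right) - 1 = \left(S^{2} + S^{2}\right) - 1 = 2 S^{2} - 1 = -1 + 2 S^{2}$)
$\frac{\left(-1297 - 1475\right) \left(\left(1100 - -1155\right) + G{\left(-17 \right)}\right)}{-4067} + \frac{a{\left(-41 \right)}}{640} = \frac{\left(-1297 - 1475\right) \left(\left(1100 - -1155\right) + 12\right)}{-4067} + \frac{-1 + 2 \left(-41\right)^{2}}{640} = - 2772 \left(\left(1100 + 1155\right) + 12\right) \left(- \frac{1}{4067}\right) + \left(-1 + 2 \cdot 1681\right) \frac{1}{640} = - 2772 \left(2255 + 12\right) \left(- \frac{1}{4067}\right) + \left(-1 + 3362\right) \frac{1}{640} = \left(-2772\right) 2267 \left(- \frac{1}{4067}\right) + 3361 \cdot \frac{1}{640} = \left(-6284124\right) \left(- \frac{1}{4067}\right) + \frac{3361}{640} = \frac{897732}{581} + \frac{3361}{640} = \frac{576501221}{371840}$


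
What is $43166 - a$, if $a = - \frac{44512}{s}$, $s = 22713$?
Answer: $\frac{980473870}{22713} \approx 43168.0$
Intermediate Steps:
$a = - \frac{44512}{22713} \approx -1.9598$
$43166 - a = 43166 - - \frac{44512}{22713} = 43166 + \frac{44512}{22713} = \frac{980473870}{22713}$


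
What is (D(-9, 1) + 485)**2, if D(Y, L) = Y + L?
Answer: 227529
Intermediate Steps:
D(Y, L) = L + Y
(D(-9, 1) + 485)**2 = ((1 - 9) + 485)**2 = (-8 + 485)**2 = 477**2 = 227529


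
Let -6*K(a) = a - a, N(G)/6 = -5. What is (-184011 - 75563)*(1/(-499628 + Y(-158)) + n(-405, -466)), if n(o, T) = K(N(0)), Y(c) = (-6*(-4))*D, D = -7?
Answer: 129787/249898 ≈ 0.51936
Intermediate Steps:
N(G) = -30 (N(G) = 6*(-5) = -30)
K(a) = 0 (K(a) = -(a - a)/6 = -⅙*0 = 0)
Y(c) = -168 (Y(c) = -6*(-4)*(-7) = 24*(-7) = -168)
n(o, T) = 0
(-184011 - 75563)*(1/(-499628 + Y(-158)) + n(-405, -466)) = (-184011 - 75563)*(1/(-499628 - 168) + 0) = -259574*(1/(-499796) + 0) = -259574*(-1/499796 + 0) = -259574*(-1/499796) = 129787/249898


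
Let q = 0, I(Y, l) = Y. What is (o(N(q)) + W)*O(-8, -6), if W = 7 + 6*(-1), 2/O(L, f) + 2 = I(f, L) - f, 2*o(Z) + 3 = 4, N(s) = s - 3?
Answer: -3/2 ≈ -1.5000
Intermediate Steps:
N(s) = -3 + s
o(Z) = ½ (o(Z) = -3/2 + (½)*4 = -3/2 + 2 = ½)
O(L, f) = -1 (O(L, f) = 2/(-2 + (f - f)) = 2/(-2 + 0) = 2/(-2) = 2*(-½) = -1)
W = 1 (W = 7 - 6 = 1)
(o(N(q)) + W)*O(-8, -6) = (½ + 1)*(-1) = (3/2)*(-1) = -3/2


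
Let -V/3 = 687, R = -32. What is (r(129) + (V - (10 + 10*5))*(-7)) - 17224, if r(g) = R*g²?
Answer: -534889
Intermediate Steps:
V = -2061 (V = -3*687 = -2061)
r(g) = -32*g²
(r(129) + (V - (10 + 10*5))*(-7)) - 17224 = (-32*129² + (-2061 - (10 + 10*5))*(-7)) - 17224 = (-32*16641 + (-2061 - (10 + 50))*(-7)) - 17224 = (-532512 + (-2061 - 1*60)*(-7)) - 17224 = (-532512 + (-2061 - 60)*(-7)) - 17224 = (-532512 - 2121*(-7)) - 17224 = (-532512 + 14847) - 17224 = -517665 - 17224 = -534889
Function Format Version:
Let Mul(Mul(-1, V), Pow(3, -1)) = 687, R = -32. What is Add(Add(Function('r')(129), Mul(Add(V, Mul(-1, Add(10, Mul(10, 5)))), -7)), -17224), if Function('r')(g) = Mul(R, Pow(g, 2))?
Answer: -534889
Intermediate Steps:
V = -2061 (V = Mul(-3, 687) = -2061)
Function('r')(g) = Mul(-32, Pow(g, 2))
Add(Add(Function('r')(129), Mul(Add(V, Mul(-1, Add(10, Mul(10, 5)))), -7)), -17224) = Add(Add(Mul(-32, Pow(129, 2)), Mul(Add(-2061, Mul(-1, Add(10, Mul(10, 5)))), -7)), -17224) = Add(Add(Mul(-32, 16641), Mul(Add(-2061, Mul(-1, Add(10, 50))), -7)), -17224) = Add(Add(-532512, Mul(Add(-2061, Mul(-1, 60)), -7)), -17224) = Add(Add(-532512, Mul(Add(-2061, -60), -7)), -17224) = Add(Add(-532512, Mul(-2121, -7)), -17224) = Add(Add(-532512, 14847), -17224) = Add(-517665, -17224) = -534889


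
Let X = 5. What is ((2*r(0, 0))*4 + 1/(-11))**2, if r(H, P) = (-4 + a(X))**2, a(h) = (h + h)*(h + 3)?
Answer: 258355674369/121 ≈ 2.1352e+9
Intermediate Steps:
a(h) = 2*h*(3 + h) (a(h) = (2*h)*(3 + h) = 2*h*(3 + h))
r(H, P) = 5776 (r(H, P) = (-4 + 2*5*(3 + 5))**2 = (-4 + 2*5*8)**2 = (-4 + 80)**2 = 76**2 = 5776)
((2*r(0, 0))*4 + 1/(-11))**2 = ((2*5776)*4 + 1/(-11))**2 = (11552*4 - 1/11)**2 = (46208 - 1/11)**2 = (508287/11)**2 = 258355674369/121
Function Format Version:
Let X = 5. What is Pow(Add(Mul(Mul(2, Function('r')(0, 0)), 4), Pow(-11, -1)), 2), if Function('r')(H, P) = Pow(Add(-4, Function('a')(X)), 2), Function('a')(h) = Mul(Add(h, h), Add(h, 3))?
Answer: Rational(258355674369, 121) ≈ 2.1352e+9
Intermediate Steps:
Function('a')(h) = Mul(2, h, Add(3, h)) (Function('a')(h) = Mul(Mul(2, h), Add(3, h)) = Mul(2, h, Add(3, h)))
Function('r')(H, P) = 5776 (Function('r')(H, P) = Pow(Add(-4, Mul(2, 5, Add(3, 5))), 2) = Pow(Add(-4, Mul(2, 5, 8)), 2) = Pow(Add(-4, 80), 2) = Pow(76, 2) = 5776)
Pow(Add(Mul(Mul(2, Function('r')(0, 0)), 4), Pow(-11, -1)), 2) = Pow(Add(Mul(Mul(2, 5776), 4), Pow(-11, -1)), 2) = Pow(Add(Mul(11552, 4), Rational(-1, 11)), 2) = Pow(Add(46208, Rational(-1, 11)), 2) = Pow(Rational(508287, 11), 2) = Rational(258355674369, 121)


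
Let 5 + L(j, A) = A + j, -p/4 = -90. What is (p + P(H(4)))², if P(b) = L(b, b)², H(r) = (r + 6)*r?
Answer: 35820225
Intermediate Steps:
p = 360 (p = -4*(-90) = 360)
L(j, A) = -5 + A + j (L(j, A) = -5 + (A + j) = -5 + A + j)
H(r) = r*(6 + r) (H(r) = (6 + r)*r = r*(6 + r))
P(b) = (-5 + 2*b)² (P(b) = (-5 + b + b)² = (-5 + 2*b)²)
(p + P(H(4)))² = (360 + (-5 + 2*(4*(6 + 4)))²)² = (360 + (-5 + 2*(4*10))²)² = (360 + (-5 + 2*40)²)² = (360 + (-5 + 80)²)² = (360 + 75²)² = (360 + 5625)² = 5985² = 35820225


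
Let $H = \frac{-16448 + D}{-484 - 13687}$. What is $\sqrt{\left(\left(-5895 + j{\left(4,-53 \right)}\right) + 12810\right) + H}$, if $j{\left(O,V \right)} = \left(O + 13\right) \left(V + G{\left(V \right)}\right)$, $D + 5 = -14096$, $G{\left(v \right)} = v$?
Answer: $\frac{2 \sqrt{256802865778}}{14171} \approx 71.52$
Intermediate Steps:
$D = -14101$ ($D = -5 - 14096 = -14101$)
$j{\left(O,V \right)} = 2 V \left(13 + O\right)$ ($j{\left(O,V \right)} = \left(O + 13\right) \left(V + V\right) = \left(13 + O\right) 2 V = 2 V \left(13 + O\right)$)
$H = \frac{30549}{14171}$ ($H = \frac{-16448 - 14101}{-484 - 13687} = - \frac{30549}{-14171} = \left(-30549\right) \left(- \frac{1}{14171}\right) = \frac{30549}{14171} \approx 2.1557$)
$\sqrt{\left(\left(-5895 + j{\left(4,-53 \right)}\right) + 12810\right) + H} = \sqrt{\left(\left(-5895 + 2 \left(-53\right) \left(13 + 4\right)\right) + 12810\right) + \frac{30549}{14171}} = \sqrt{\left(\left(-5895 + 2 \left(-53\right) 17\right) + 12810\right) + \frac{30549}{14171}} = \sqrt{\left(\left(-5895 - 1802\right) + 12810\right) + \frac{30549}{14171}} = \sqrt{\left(-7697 + 12810\right) + \frac{30549}{14171}} = \sqrt{5113 + \frac{30549}{14171}} = \sqrt{\frac{72486872}{14171}} = \frac{2 \sqrt{256802865778}}{14171}$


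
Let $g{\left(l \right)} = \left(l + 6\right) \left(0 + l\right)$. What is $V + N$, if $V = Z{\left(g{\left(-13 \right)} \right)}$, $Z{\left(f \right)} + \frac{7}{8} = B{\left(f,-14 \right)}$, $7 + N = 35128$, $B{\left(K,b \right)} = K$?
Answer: $\frac{281689}{8} \approx 35211.0$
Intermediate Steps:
$N = 35121$ ($N = -7 + 35128 = 35121$)
$g{\left(l \right)} = l \left(6 + l\right)$ ($g{\left(l \right)} = \left(6 + l\right) l = l \left(6 + l\right)$)
$Z{\left(f \right)} = - \frac{7}{8} + f$
$V = \frac{721}{8}$ ($V = - \frac{7}{8} - 13 \left(6 - 13\right) = - \frac{7}{8} - -91 = - \frac{7}{8} + 91 = \frac{721}{8} \approx 90.125$)
$V + N = \frac{721}{8} + 35121 = \frac{281689}{8}$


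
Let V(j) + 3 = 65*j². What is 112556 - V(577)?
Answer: -21527826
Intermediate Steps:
V(j) = -3 + 65*j²
112556 - V(577) = 112556 - (-3 + 65*577²) = 112556 - (-3 + 65*332929) = 112556 - (-3 + 21640385) = 112556 - 1*21640382 = 112556 - 21640382 = -21527826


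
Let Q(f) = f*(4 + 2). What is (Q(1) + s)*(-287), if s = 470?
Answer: -136612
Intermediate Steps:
Q(f) = 6*f (Q(f) = f*6 = 6*f)
(Q(1) + s)*(-287) = (6*1 + 470)*(-287) = (6 + 470)*(-287) = 476*(-287) = -136612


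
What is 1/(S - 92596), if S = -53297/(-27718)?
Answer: -27718/2566522631 ≈ -1.0800e-5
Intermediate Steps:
S = 53297/27718 (S = -53297*(-1/27718) = 53297/27718 ≈ 1.9228)
1/(S - 92596) = 1/(53297/27718 - 92596) = 1/(-2566522631/27718) = -27718/2566522631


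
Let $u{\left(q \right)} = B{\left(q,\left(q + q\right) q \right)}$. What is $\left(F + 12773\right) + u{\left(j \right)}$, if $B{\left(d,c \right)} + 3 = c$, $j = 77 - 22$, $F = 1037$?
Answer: $19857$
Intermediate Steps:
$j = 55$
$B{\left(d,c \right)} = -3 + c$
$u{\left(q \right)} = -3 + 2 q^{2}$ ($u{\left(q \right)} = -3 + \left(q + q\right) q = -3 + 2 q q = -3 + 2 q^{2}$)
$\left(F + 12773\right) + u{\left(j \right)} = \left(1037 + 12773\right) - \left(3 - 2 \cdot 55^{2}\right) = 13810 + \left(-3 + 2 \cdot 3025\right) = 13810 + \left(-3 + 6050\right) = 13810 + 6047 = 19857$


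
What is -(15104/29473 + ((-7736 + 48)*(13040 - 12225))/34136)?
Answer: 23019246927/125761291 ≈ 183.04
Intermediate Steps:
-(15104/29473 + ((-7736 + 48)*(13040 - 12225))/34136) = -(15104*(1/29473) - 7688*815*(1/34136)) = -(15104/29473 - 6265720*1/34136) = -(15104/29473 - 783215/4267) = -1*(-23019246927/125761291) = 23019246927/125761291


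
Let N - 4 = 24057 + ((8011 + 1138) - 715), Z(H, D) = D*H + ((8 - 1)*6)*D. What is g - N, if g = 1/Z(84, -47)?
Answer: -192435391/5922 ≈ -32495.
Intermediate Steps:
Z(H, D) = 42*D + D*H (Z(H, D) = D*H + (7*6)*D = D*H + 42*D = 42*D + D*H)
g = -1/5922 (g = 1/(-47*(42 + 84)) = 1/(-47*126) = 1/(-5922) = -1/5922 ≈ -0.00016886)
N = 32495 (N = 4 + (24057 + ((8011 + 1138) - 715)) = 4 + (24057 + (9149 - 715)) = 4 + (24057 + 8434) = 4 + 32491 = 32495)
g - N = -1/5922 - 1*32495 = -1/5922 - 32495 = -192435391/5922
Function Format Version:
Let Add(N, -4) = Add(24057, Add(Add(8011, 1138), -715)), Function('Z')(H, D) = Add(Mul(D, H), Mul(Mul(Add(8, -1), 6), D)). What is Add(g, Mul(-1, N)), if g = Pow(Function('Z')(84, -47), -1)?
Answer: Rational(-192435391, 5922) ≈ -32495.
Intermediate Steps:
Function('Z')(H, D) = Add(Mul(42, D), Mul(D, H)) (Function('Z')(H, D) = Add(Mul(D, H), Mul(Mul(7, 6), D)) = Add(Mul(D, H), Mul(42, D)) = Add(Mul(42, D), Mul(D, H)))
g = Rational(-1, 5922) (g = Pow(Mul(-47, Add(42, 84)), -1) = Pow(Mul(-47, 126), -1) = Pow(-5922, -1) = Rational(-1, 5922) ≈ -0.00016886)
N = 32495 (N = Add(4, Add(24057, Add(Add(8011, 1138), -715))) = Add(4, Add(24057, Add(9149, -715))) = Add(4, Add(24057, 8434)) = Add(4, 32491) = 32495)
Add(g, Mul(-1, N)) = Add(Rational(-1, 5922), Mul(-1, 32495)) = Add(Rational(-1, 5922), -32495) = Rational(-192435391, 5922)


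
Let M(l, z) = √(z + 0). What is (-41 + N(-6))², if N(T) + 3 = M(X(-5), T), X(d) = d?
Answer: (44 - I*√6)² ≈ 1930.0 - 215.56*I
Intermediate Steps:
M(l, z) = √z
N(T) = -3 + √T
(-41 + N(-6))² = (-41 + (-3 + √(-6)))² = (-41 + (-3 + I*√6))² = (-44 + I*√6)²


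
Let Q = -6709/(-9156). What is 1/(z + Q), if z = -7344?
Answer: -9156/67234955 ≈ -0.00013618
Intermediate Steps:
Q = 6709/9156 (Q = -6709*(-1/9156) = 6709/9156 ≈ 0.73274)
1/(z + Q) = 1/(-7344 + 6709/9156) = 1/(-67234955/9156) = -9156/67234955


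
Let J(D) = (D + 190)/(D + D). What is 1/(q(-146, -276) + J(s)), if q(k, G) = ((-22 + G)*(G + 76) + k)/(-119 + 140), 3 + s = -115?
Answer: 413/1169136 ≈ 0.00035325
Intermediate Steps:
s = -118 (s = -3 - 115 = -118)
q(k, G) = k/21 + (-22 + G)*(76 + G)/21 (q(k, G) = ((-22 + G)*(76 + G) + k)/21 = (k + (-22 + G)*(76 + G))*(1/21) = k/21 + (-22 + G)*(76 + G)/21)
J(D) = (190 + D)/(2*D) (J(D) = (190 + D)/((2*D)) = (190 + D)*(1/(2*D)) = (190 + D)/(2*D))
1/(q(-146, -276) + J(s)) = 1/((-1672/21 + (1/21)*(-146) + (1/21)*(-276)² + (18/7)*(-276)) + (½)*(190 - 118)/(-118)) = 1/((-1672/21 - 146/21 + (1/21)*76176 - 4968/7) + (½)*(-1/118)*72) = 1/((-1672/21 - 146/21 + 25392/7 - 4968/7) - 18/59) = 1/(19818/7 - 18/59) = 1/(1169136/413) = 413/1169136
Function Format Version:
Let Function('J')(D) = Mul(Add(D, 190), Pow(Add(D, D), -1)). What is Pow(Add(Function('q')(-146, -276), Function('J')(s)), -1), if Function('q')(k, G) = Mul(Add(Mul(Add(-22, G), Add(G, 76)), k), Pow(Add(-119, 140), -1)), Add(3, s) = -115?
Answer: Rational(413, 1169136) ≈ 0.00035325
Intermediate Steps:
s = -118 (s = Add(-3, -115) = -118)
Function('q')(k, G) = Add(Mul(Rational(1, 21), k), Mul(Rational(1, 21), Add(-22, G), Add(76, G))) (Function('q')(k, G) = Mul(Add(Mul(Add(-22, G), Add(76, G)), k), Pow(21, -1)) = Mul(Add(k, Mul(Add(-22, G), Add(76, G))), Rational(1, 21)) = Add(Mul(Rational(1, 21), k), Mul(Rational(1, 21), Add(-22, G), Add(76, G))))
Function('J')(D) = Mul(Rational(1, 2), Pow(D, -1), Add(190, D)) (Function('J')(D) = Mul(Add(190, D), Pow(Mul(2, D), -1)) = Mul(Add(190, D), Mul(Rational(1, 2), Pow(D, -1))) = Mul(Rational(1, 2), Pow(D, -1), Add(190, D)))
Pow(Add(Function('q')(-146, -276), Function('J')(s)), -1) = Pow(Add(Add(Rational(-1672, 21), Mul(Rational(1, 21), -146), Mul(Rational(1, 21), Pow(-276, 2)), Mul(Rational(18, 7), -276)), Mul(Rational(1, 2), Pow(-118, -1), Add(190, -118))), -1) = Pow(Add(Add(Rational(-1672, 21), Rational(-146, 21), Mul(Rational(1, 21), 76176), Rational(-4968, 7)), Mul(Rational(1, 2), Rational(-1, 118), 72)), -1) = Pow(Add(Add(Rational(-1672, 21), Rational(-146, 21), Rational(25392, 7), Rational(-4968, 7)), Rational(-18, 59)), -1) = Pow(Add(Rational(19818, 7), Rational(-18, 59)), -1) = Pow(Rational(1169136, 413), -1) = Rational(413, 1169136)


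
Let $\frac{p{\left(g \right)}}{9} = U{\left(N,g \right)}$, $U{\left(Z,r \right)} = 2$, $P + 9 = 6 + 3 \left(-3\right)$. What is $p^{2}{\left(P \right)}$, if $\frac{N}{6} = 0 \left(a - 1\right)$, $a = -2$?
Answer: $324$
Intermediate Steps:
$P = -12$ ($P = -9 + \left(6 + 3 \left(-3\right)\right) = -9 + \left(6 - 9\right) = -9 - 3 = -12$)
$N = 0$ ($N = 6 \cdot 0 \left(-2 - 1\right) = 6 \cdot 0 \left(-3\right) = 6 \cdot 0 = 0$)
$p{\left(g \right)} = 18$ ($p{\left(g \right)} = 9 \cdot 2 = 18$)
$p^{2}{\left(P \right)} = 18^{2} = 324$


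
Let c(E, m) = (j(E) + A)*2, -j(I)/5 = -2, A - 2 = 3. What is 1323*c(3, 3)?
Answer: 39690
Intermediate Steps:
A = 5 (A = 2 + 3 = 5)
j(I) = 10 (j(I) = -5*(-2) = 10)
c(E, m) = 30 (c(E, m) = (10 + 5)*2 = 15*2 = 30)
1323*c(3, 3) = 1323*30 = 39690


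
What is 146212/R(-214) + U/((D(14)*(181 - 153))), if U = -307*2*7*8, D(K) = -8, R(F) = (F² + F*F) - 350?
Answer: 14151859/91242 ≈ 155.10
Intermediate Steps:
R(F) = -350 + 2*F² (R(F) = (F² + F²) - 350 = 2*F² - 350 = -350 + 2*F²)
U = -34384 (U = -4298*8 = -307*112 = -34384)
146212/R(-214) + U/((D(14)*(181 - 153))) = 146212/(-350 + 2*(-214)²) - 34384*(-1/(8*(181 - 153))) = 146212/(-350 + 2*45796) - 34384/((-8*28)) = 146212/(-350 + 91592) - 34384/(-224) = 146212/91242 - 34384*(-1/224) = 146212*(1/91242) + 307/2 = 73106/45621 + 307/2 = 14151859/91242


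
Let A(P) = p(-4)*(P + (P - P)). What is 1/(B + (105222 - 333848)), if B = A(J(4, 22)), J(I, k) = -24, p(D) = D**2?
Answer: -1/229010 ≈ -4.3666e-6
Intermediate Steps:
A(P) = 16*P (A(P) = (-4)**2*(P + (P - P)) = 16*(P + 0) = 16*P)
B = -384 (B = 16*(-24) = -384)
1/(B + (105222 - 333848)) = 1/(-384 + (105222 - 333848)) = 1/(-384 - 228626) = 1/(-229010) = -1/229010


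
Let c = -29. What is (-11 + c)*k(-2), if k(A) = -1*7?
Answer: 280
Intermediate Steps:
k(A) = -7
(-11 + c)*k(-2) = (-11 - 29)*(-7) = -40*(-7) = 280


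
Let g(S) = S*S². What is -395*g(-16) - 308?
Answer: 1617612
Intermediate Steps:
g(S) = S³
-395*g(-16) - 308 = -395*(-16)³ - 308 = -395*(-4096) - 308 = 1617920 - 308 = 1617612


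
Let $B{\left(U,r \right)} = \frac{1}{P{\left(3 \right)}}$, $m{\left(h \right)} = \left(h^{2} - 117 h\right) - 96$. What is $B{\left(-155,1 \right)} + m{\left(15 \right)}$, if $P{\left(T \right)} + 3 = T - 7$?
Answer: $- \frac{11383}{7} \approx -1626.1$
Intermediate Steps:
$m{\left(h \right)} = -96 + h^{2} - 117 h$
$P{\left(T \right)} = -10 + T$ ($P{\left(T \right)} = -3 + \left(T - 7\right) = -3 + \left(-7 + T\right) = -10 + T$)
$B{\left(U,r \right)} = - \frac{1}{7}$ ($B{\left(U,r \right)} = \frac{1}{-10 + 3} = \frac{1}{-7} = - \frac{1}{7}$)
$B{\left(-155,1 \right)} + m{\left(15 \right)} = - \frac{1}{7} - \left(1851 - 225\right) = - \frac{1}{7} - 1626 = - \frac{11383}{7}$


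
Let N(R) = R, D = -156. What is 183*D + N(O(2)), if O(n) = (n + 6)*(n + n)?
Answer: -28516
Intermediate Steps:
O(n) = 2*n*(6 + n) (O(n) = (6 + n)*(2*n) = 2*n*(6 + n))
183*D + N(O(2)) = 183*(-156) + 2*2*(6 + 2) = -28548 + 2*2*8 = -28548 + 32 = -28516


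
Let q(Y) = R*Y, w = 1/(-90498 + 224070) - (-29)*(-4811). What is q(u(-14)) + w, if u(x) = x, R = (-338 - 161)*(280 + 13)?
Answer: 254772427789/133572 ≈ 1.9074e+6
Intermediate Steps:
R = -146207 (R = -499*293 = -146207)
w = -18635831867/133572 (w = 1/133572 - 1*139519 = 1/133572 - 139519 = -18635831867/133572 ≈ -1.3952e+5)
q(Y) = -146207*Y
q(u(-14)) + w = -146207*(-14) - 18635831867/133572 = 2046898 - 18635831867/133572 = 254772427789/133572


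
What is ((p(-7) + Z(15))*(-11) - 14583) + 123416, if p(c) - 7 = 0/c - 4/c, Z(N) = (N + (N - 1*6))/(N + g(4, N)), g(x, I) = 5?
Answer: 3805778/35 ≈ 1.0874e+5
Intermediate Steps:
Z(N) = (-6 + 2*N)/(5 + N) (Z(N) = (N + (N - 1*6))/(N + 5) = (N + (N - 6))/(5 + N) = (N + (-6 + N))/(5 + N) = (-6 + 2*N)/(5 + N))
p(c) = 7 - 4/c (p(c) = 7 + (0/c - 4/c) = 7 + (0 - 4/c) = 7 - 4/c)
((p(-7) + Z(15))*(-11) - 14583) + 123416 = (((7 - 4/(-7)) + 2*(-3 + 15)/(5 + 15))*(-11) - 14583) + 123416 = (((7 - 4*(-⅐)) + 2*12/20)*(-11) - 14583) + 123416 = (((7 + 4/7) + 2*(1/20)*12)*(-11) - 14583) + 123416 = ((53/7 + 6/5)*(-11) - 14583) + 123416 = ((307/35)*(-11) - 14583) + 123416 = (-3377/35 - 14583) + 123416 = -513782/35 + 123416 = 3805778/35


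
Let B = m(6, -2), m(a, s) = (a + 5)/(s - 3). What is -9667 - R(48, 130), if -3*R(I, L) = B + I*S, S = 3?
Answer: -144296/15 ≈ -9619.7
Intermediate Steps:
m(a, s) = (5 + a)/(-3 + s)
B = -11/5 (B = (5 + 6)/(-3 - 2) = 11/(-5) = -⅕*11 = -11/5 ≈ -2.2000)
R(I, L) = 11/15 - I (R(I, L) = -(-11/5 + I*3)/3 = -(-11/5 + 3*I)/3 = 11/15 - I)
-9667 - R(48, 130) = -9667 - (11/15 - 1*48) = -9667 - (11/15 - 48) = -9667 - 1*(-709/15) = -9667 + 709/15 = -144296/15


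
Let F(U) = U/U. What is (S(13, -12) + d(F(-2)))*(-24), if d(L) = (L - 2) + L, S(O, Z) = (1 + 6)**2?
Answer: -1176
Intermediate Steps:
F(U) = 1
S(O, Z) = 49 (S(O, Z) = 7**2 = 49)
d(L) = -2 + 2*L (d(L) = (-2 + L) + L = -2 + 2*L)
(S(13, -12) + d(F(-2)))*(-24) = (49 + (-2 + 2*1))*(-24) = (49 + (-2 + 2))*(-24) = (49 + 0)*(-24) = 49*(-24) = -1176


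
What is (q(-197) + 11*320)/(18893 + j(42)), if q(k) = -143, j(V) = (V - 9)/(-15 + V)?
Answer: 30393/170048 ≈ 0.17873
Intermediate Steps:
j(V) = (-9 + V)/(-15 + V)
(q(-197) + 11*320)/(18893 + j(42)) = (-143 + 11*320)/(18893 + (-9 + 42)/(-15 + 42)) = (-143 + 3520)/(18893 + 33/27) = 3377/(18893 + (1/27)*33) = 3377/(18893 + 11/9) = 3377/(170048/9) = 3377*(9/170048) = 30393/170048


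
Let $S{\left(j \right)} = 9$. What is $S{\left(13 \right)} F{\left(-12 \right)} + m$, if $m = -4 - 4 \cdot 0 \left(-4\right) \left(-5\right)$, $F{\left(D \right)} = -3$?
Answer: $-31$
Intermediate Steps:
$m = -4$ ($m = -4 - 4 \cdot 0 \left(-5\right) = -4 - 0 = -4 + 0 = -4$)
$S{\left(13 \right)} F{\left(-12 \right)} + m = 9 \left(-3\right) - 4 = -27 - 4 = -31$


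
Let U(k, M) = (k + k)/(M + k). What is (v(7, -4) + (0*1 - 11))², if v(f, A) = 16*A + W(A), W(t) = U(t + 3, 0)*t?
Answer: 6889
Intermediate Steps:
U(k, M) = 2*k/(M + k) (U(k, M) = (2*k)/(M + k) = 2*k/(M + k))
W(t) = 2*t (W(t) = (2*(t + 3)/(0 + (t + 3)))*t = (2*(3 + t)/(0 + (3 + t)))*t = (2*(3 + t)/(3 + t))*t = 2*t)
v(f, A) = 18*A (v(f, A) = 16*A + 2*A = 18*A)
(v(7, -4) + (0*1 - 11))² = (18*(-4) + (0*1 - 11))² = (-72 + (0 - 11))² = (-72 - 11)² = (-83)² = 6889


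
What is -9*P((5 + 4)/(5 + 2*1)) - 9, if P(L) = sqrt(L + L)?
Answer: -9 - 27*sqrt(14)/7 ≈ -23.432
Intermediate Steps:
P(L) = sqrt(2)*sqrt(L) (P(L) = sqrt(2*L) = sqrt(2)*sqrt(L))
-9*P((5 + 4)/(5 + 2*1)) - 9 = -9*sqrt(2)*sqrt((5 + 4)/(5 + 2*1)) - 9 = -9*sqrt(2)*sqrt(9/(5 + 2)) - 9 = -9*sqrt(2)*sqrt(9/7) - 9 = -9*sqrt(2)*3*sqrt(7)/7 - 9 = -27*sqrt(14)/7 - 9 = -9 - 27*sqrt(14)/7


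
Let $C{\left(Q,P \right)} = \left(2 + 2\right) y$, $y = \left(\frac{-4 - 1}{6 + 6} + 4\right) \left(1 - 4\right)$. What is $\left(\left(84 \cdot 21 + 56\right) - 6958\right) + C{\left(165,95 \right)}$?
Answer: $-5181$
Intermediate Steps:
$y = - \frac{43}{4}$ ($y = \left(- \frac{5}{12} + 4\right) \left(-3\right) = \frac{43}{12} \left(-3\right) = - \frac{43}{4} \approx -10.75$)
$C{\left(Q,P \right)} = -43$ ($C{\left(Q,P \right)} = \left(2 + 2\right) \left(- \frac{43}{4}\right) = 4 \left(- \frac{43}{4}\right) = -43$)
$\left(\left(84 \cdot 21 + 56\right) - 6958\right) + C{\left(165,95 \right)} = \left(\left(84 \cdot 21 + 56\right) - 6958\right) - 43 = \left(\left(1764 + 56\right) - 6958\right) - 43 = \left(1820 - 6958\right) - 43 = -5138 - 43 = -5181$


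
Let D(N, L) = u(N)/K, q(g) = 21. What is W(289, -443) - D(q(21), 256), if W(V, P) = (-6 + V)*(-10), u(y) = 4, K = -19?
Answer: -53766/19 ≈ -2829.8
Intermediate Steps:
D(N, L) = -4/19 (D(N, L) = 4/(-19) = 4*(-1/19) = -4/19)
W(V, P) = 60 - 10*V
W(289, -443) - D(q(21), 256) = (60 - 10*289) - 1*(-4/19) = (60 - 2890) + 4/19 = -2830 + 4/19 = -53766/19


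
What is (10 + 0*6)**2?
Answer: 100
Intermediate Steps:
(10 + 0*6)**2 = (10 + 0)**2 = 10**2 = 100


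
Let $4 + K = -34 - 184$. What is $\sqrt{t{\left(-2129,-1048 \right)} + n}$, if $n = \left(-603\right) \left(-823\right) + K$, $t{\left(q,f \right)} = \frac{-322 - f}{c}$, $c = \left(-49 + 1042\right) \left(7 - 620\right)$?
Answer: $\frac{\sqrt{20422070118249697}}{202903} \approx 704.31$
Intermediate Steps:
$K = -222$ ($K = -4 - 218 = -222$)
$c = -608709$ ($c = 993 \left(-613\right) = -608709$)
$t{\left(q,f \right)} = \frac{322}{608709} + \frac{f}{608709}$ ($t{\left(q,f \right)} = \frac{-322 - f}{-608709} = \left(-322 - f\right) \left(- \frac{1}{608709}\right) = \frac{322}{608709} + \frac{f}{608709}$)
$n = 496047$ ($n = \left(-603\right) \left(-823\right) - 222 = 496269 - 222 = 496047$)
$\sqrt{t{\left(-2129,-1048 \right)} + n} = \sqrt{\left(\frac{322}{608709} + \frac{1}{608709} \left(-1048\right)\right) + 496047} = \sqrt{\left(\frac{322}{608709} - \frac{1048}{608709}\right) + 496047} = \sqrt{- \frac{242}{202903} + 496047} = \sqrt{\frac{100649424199}{202903}} = \frac{\sqrt{20422070118249697}}{202903}$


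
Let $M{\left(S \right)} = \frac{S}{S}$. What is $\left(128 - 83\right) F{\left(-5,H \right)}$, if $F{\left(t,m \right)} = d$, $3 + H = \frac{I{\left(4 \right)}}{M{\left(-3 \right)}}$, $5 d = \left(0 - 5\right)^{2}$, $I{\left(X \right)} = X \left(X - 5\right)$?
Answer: $225$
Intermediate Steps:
$I{\left(X \right)} = X \left(-5 + X\right)$
$M{\left(S \right)} = 1$
$d = 5$ ($d = \frac{\left(0 - 5\right)^{2}}{5} = \frac{\left(-5\right)^{2}}{5} = \frac{1}{5} \cdot 25 = 5$)
$H = -7$ ($H = -3 + \frac{4 \left(-5 + 4\right)}{1} = -3 + 4 \left(-1\right) 1 = -3 - 4 = -7$)
$F{\left(t,m \right)} = 5$
$\left(128 - 83\right) F{\left(-5,H \right)} = \left(128 - 83\right) 5 = 45 \cdot 5 = 225$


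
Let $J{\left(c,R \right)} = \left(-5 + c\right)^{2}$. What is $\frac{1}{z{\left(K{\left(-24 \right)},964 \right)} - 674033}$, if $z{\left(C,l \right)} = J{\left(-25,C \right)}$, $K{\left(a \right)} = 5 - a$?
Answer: $- \frac{1}{673133} \approx -1.4856 \cdot 10^{-6}$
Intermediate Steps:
$z{\left(C,l \right)} = 900$ ($z{\left(C,l \right)} = \left(-5 - 25\right)^{2} = \left(-30\right)^{2} = 900$)
$\frac{1}{z{\left(K{\left(-24 \right)},964 \right)} - 674033} = \frac{1}{900 - 674033} = \frac{1}{-673133} = - \frac{1}{673133}$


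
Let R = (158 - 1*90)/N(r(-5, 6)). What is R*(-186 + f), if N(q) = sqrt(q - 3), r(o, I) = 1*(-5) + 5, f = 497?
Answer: -21148*I*sqrt(3)/3 ≈ -12210.0*I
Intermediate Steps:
r(o, I) = 0 (r(o, I) = -5 + 5 = 0)
N(q) = sqrt(-3 + q)
R = -68*I*sqrt(3)/3 (R = (158 - 1*90)/(sqrt(-3 + 0)) = (158 - 90)/(sqrt(-3)) = 68/((I*sqrt(3))) = 68*(-I*sqrt(3)/3) = -68*I*sqrt(3)/3 ≈ -39.26*I)
R*(-186 + f) = (-68*I*sqrt(3)/3)*(-186 + 497) = -68*I*sqrt(3)/3*311 = -21148*I*sqrt(3)/3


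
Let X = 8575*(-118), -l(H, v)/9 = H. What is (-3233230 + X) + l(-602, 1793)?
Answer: -4239662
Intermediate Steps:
l(H, v) = -9*H
X = -1011850
(-3233230 + X) + l(-602, 1793) = (-3233230 - 1011850) - 9*(-602) = -4245080 + 5418 = -4239662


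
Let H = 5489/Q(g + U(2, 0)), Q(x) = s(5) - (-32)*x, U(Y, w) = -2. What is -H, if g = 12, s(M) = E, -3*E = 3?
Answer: -499/29 ≈ -17.207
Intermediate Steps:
E = -1 (E = -⅓*3 = -1)
s(M) = -1
Q(x) = -1 + 32*x (Q(x) = -1 - (-32)*x = -1 + 32*x)
H = 499/29 (H = 5489/(-1 + 32*(12 - 2)) = 5489/(-1 + 32*10) = 5489/(-1 + 320) = 5489/319 = 5489*(1/319) = 499/29 ≈ 17.207)
-H = -1*499/29 = -499/29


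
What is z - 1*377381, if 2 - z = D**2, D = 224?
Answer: -427555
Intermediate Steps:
z = -50174 (z = 2 - 1*224**2 = 2 - 1*50176 = 2 - 50176 = -50174)
z - 1*377381 = -50174 - 1*377381 = -50174 - 377381 = -427555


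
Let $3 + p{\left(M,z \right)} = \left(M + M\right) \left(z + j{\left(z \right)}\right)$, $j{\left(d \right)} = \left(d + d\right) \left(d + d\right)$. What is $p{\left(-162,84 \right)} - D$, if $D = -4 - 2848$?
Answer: $-9168943$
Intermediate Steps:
$j{\left(d \right)} = 4 d^{2}$ ($j{\left(d \right)} = 2 d 2 d = 4 d^{2}$)
$D = -2852$ ($D = -4 - 2848 = -2852$)
$p{\left(M,z \right)} = -3 + 2 M \left(z + 4 z^{2}\right)$ ($p{\left(M,z \right)} = -3 + \left(M + M\right) \left(z + 4 z^{2}\right) = -3 + 2 M \left(z + 4 z^{2}\right)$)
$p{\left(-162,84 \right)} - D = \left(-3 + 2 \left(-162\right) 84 + 8 \left(-162\right) 84^{2}\right) - -2852 = \left(-3 - 27216 + 8 \left(-162\right) 7056\right) + 2852 = \left(-3 - 27216 - 9144576\right) + 2852 = -9171795 + 2852 = -9168943$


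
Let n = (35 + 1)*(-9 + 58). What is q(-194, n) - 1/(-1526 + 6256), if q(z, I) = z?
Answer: -917621/4730 ≈ -194.00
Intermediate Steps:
n = 1764 (n = 36*49 = 1764)
q(-194, n) - 1/(-1526 + 6256) = -194 - 1/(-1526 + 6256) = -194 - 1/4730 = -917621/4730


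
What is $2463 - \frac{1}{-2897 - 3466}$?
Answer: $\frac{15672070}{6363} \approx 2463.0$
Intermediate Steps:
$2463 - \frac{1}{-2897 - 3466} = 2463 - \frac{1}{-6363} = 2463 - - \frac{1}{6363} = 2463 + \frac{1}{6363} = \frac{15672070}{6363}$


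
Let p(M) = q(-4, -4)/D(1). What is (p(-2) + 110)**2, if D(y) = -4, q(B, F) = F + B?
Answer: 12544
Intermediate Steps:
q(B, F) = B + F
p(M) = 2 (p(M) = (-4 - 4)/(-4) = -8*(-1/4) = 2)
(p(-2) + 110)**2 = (2 + 110)**2 = 112**2 = 12544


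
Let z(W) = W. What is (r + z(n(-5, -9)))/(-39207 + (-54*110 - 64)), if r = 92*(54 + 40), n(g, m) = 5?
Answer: -8653/45211 ≈ -0.19139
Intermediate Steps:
r = 8648 (r = 92*94 = 8648)
(r + z(n(-5, -9)))/(-39207 + (-54*110 - 64)) = (8648 + 5)/(-39207 + (-54*110 - 64)) = 8653/(-39207 + (-5940 - 64)) = 8653/(-39207 - 6004) = 8653/(-45211) = 8653*(-1/45211) = -8653/45211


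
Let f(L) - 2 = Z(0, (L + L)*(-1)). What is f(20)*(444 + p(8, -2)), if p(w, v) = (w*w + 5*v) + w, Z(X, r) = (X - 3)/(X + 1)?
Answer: -506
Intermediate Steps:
Z(X, r) = (-3 + X)/(1 + X)
f(L) = -1 (f(L) = 2 + (-3 + 0)/(1 + 0) = 2 - 3/1 = 2 + 1*(-3) = 2 - 3 = -1)
p(w, v) = w + w² + 5*v (p(w, v) = (w² + 5*v) + w = w + w² + 5*v)
f(20)*(444 + p(8, -2)) = -(444 + (8 + 8² + 5*(-2))) = -(444 + (8 + 64 - 10)) = -(444 + 62) = -1*506 = -506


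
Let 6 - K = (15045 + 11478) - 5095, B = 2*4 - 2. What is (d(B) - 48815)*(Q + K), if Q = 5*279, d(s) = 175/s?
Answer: 5862203305/6 ≈ 9.7703e+8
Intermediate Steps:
B = 6 (B = 8 - 2 = 6)
K = -21422 (K = 6 - ((15045 + 11478) - 5095) = 6 - (26523 - 5095) = 6 - 1*21428 = 6 - 21428 = -21422)
Q = 1395
(d(B) - 48815)*(Q + K) = (175/6 - 48815)*(1395 - 21422) = (175*(1/6) - 48815)*(-20027) = (175/6 - 48815)*(-20027) = -292715/6*(-20027) = 5862203305/6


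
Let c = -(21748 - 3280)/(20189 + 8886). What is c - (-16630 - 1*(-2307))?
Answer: 416422757/29075 ≈ 14322.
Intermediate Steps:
c = -18468/29075 ≈ -0.63519
c - (-16630 - 1*(-2307)) = -18468/29075 - (-16630 - 1*(-2307)) = -18468/29075 - (-16630 + 2307) = -18468/29075 - 1*(-14323) = -18468/29075 + 14323 = 416422757/29075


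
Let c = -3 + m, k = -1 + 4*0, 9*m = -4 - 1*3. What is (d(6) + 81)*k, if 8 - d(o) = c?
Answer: -835/9 ≈ -92.778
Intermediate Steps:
m = -7/9 (m = (-4 - 1*3)/9 = (-4 - 3)/9 = (⅑)*(-7) = -7/9 ≈ -0.77778)
k = -1 (k = -1 + 0 = -1)
c = -34/9 (c = -3 - 7/9 = -34/9 ≈ -3.7778)
d(o) = 106/9 (d(o) = 8 - 1*(-34/9) = 8 + 34/9 = 106/9)
(d(6) + 81)*k = (106/9 + 81)*(-1) = (835/9)*(-1) = -835/9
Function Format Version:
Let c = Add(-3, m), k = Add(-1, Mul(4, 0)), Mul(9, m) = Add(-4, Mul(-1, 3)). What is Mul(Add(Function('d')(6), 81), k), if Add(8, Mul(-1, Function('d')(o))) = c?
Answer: Rational(-835, 9) ≈ -92.778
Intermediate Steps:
m = Rational(-7, 9) (m = Mul(Rational(1, 9), Add(-4, Mul(-1, 3))) = Mul(Rational(1, 9), Add(-4, -3)) = Mul(Rational(1, 9), -7) = Rational(-7, 9) ≈ -0.77778)
k = -1 (k = Add(-1, 0) = -1)
c = Rational(-34, 9) (c = Add(-3, Rational(-7, 9)) = Rational(-34, 9) ≈ -3.7778)
Function('d')(o) = Rational(106, 9) (Function('d')(o) = Add(8, Mul(-1, Rational(-34, 9))) = Add(8, Rational(34, 9)) = Rational(106, 9))
Mul(Add(Function('d')(6), 81), k) = Mul(Add(Rational(106, 9), 81), -1) = Mul(Rational(835, 9), -1) = Rational(-835, 9)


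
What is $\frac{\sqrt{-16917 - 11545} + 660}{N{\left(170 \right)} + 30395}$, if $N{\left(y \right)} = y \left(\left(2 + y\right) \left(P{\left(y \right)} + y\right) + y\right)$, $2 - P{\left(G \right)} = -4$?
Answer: $\frac{132}{1041107} + \frac{i \sqrt{28462}}{5205535} \approx 0.00012679 + 3.2409 \cdot 10^{-5} i$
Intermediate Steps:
$P{\left(G \right)} = 6$ ($P{\left(G \right)} = 2 - -4 = 2 + 4 = 6$)
$N{\left(y \right)} = y \left(y + \left(2 + y\right) \left(6 + y\right)\right)$ ($N{\left(y \right)} = y \left(\left(2 + y\right) \left(6 + y\right) + y\right) = y \left(y + \left(2 + y\right) \left(6 + y\right)\right)$)
$\frac{\sqrt{-16917 - 11545} + 660}{N{\left(170 \right)} + 30395} = \frac{\sqrt{-16917 - 11545} + 660}{170 \left(12 + 170^{2} + 9 \cdot 170\right) + 30395} = \frac{\sqrt{-28462} + 660}{170 \left(12 + 28900 + 1530\right) + 30395} = \frac{i \sqrt{28462} + 660}{170 \cdot 30442 + 30395} = \frac{660 + i \sqrt{28462}}{5175140 + 30395} = \frac{660 + i \sqrt{28462}}{5205535} = \left(660 + i \sqrt{28462}\right) \frac{1}{5205535} = \frac{132}{1041107} + \frac{i \sqrt{28462}}{5205535}$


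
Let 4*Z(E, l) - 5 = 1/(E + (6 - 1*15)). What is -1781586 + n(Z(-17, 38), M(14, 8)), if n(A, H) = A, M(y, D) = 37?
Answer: -185284815/104 ≈ -1.7816e+6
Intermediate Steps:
Z(E, l) = 5/4 + 1/(4*(-9 + E)) (Z(E, l) = 5/4 + 1/(4*(E + (6 - 1*15))) = 5/4 + 1/(4*(E + (6 - 15))) = 5/4 + 1/(4*(E - 9)) = 5/4 + 1/(4*(-9 + E)))
-1781586 + n(Z(-17, 38), M(14, 8)) = -1781586 + (-44 + 5*(-17))/(4*(-9 - 17)) = -1781586 + (¼)*(-44 - 85)/(-26) = -1781586 + (¼)*(-1/26)*(-129) = -1781586 + 129/104 = -185284815/104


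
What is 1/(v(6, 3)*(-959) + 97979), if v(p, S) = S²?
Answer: 1/89348 ≈ 1.1192e-5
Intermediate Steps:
1/(v(6, 3)*(-959) + 97979) = 1/(3²*(-959) + 97979) = 1/(9*(-959) + 97979) = 1/(-8631 + 97979) = 1/89348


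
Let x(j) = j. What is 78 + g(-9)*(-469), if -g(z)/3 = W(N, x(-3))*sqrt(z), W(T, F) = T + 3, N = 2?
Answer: 78 + 21105*I ≈ 78.0 + 21105.0*I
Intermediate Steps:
W(T, F) = 3 + T
g(z) = -15*sqrt(z) (g(z) = -3*(3 + 2)*sqrt(z) = -15*sqrt(z))
78 + g(-9)*(-469) = 78 - 45*I*(-469) = 78 + 21105*I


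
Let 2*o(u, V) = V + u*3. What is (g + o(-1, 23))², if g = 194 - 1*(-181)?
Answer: 148225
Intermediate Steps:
o(u, V) = V/2 + 3*u/2 (o(u, V) = (V + u*3)/2 = (V + 3*u)/2 = V/2 + 3*u/2)
g = 375 (g = 194 + 181 = 375)
(g + o(-1, 23))² = (375 + ((½)*23 + (3/2)*(-1)))² = (375 + (23/2 - 3/2))² = (375 + 10)² = 385² = 148225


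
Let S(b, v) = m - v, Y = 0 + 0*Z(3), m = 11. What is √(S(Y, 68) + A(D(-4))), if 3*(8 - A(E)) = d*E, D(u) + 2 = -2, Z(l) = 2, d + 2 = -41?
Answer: I*√957/3 ≈ 10.312*I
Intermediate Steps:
d = -43 (d = -2 - 41 = -43)
Y = 0 (Y = 0 + 0*2 = 0 + 0 = 0)
D(u) = -4 (D(u) = -2 - 2 = -4)
S(b, v) = 11 - v
A(E) = 8 + 43*E/3 (A(E) = 8 - (-43)*E/3 = 8 + 43*E/3)
√(S(Y, 68) + A(D(-4))) = √((11 - 1*68) + (8 + (43/3)*(-4))) = √((11 - 68) + (8 - 172/3)) = √(-57 - 148/3) = √(-319/3) = I*√957/3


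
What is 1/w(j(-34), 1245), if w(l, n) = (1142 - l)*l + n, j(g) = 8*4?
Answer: 1/36765 ≈ 2.7200e-5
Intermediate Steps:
j(g) = 32
w(l, n) = n + l*(1142 - l) (w(l, n) = l*(1142 - l) + n = n + l*(1142 - l))
1/w(j(-34), 1245) = 1/(1245 - 1*32² + 1142*32) = 1/(1245 - 1*1024 + 36544) = 1/(1245 - 1024 + 36544) = 1/36765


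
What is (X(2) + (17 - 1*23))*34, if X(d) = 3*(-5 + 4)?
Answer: -306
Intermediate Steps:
X(d) = -3 (X(d) = 3*(-1) = -3)
(X(2) + (17 - 1*23))*34 = (-3 + (17 - 1*23))*34 = (-3 + (17 - 23))*34 = (-3 - 6)*34 = -9*34 = -306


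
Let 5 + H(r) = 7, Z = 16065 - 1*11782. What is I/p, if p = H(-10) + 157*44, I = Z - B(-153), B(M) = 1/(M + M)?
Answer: 1310599/2114460 ≈ 0.61983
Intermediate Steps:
B(M) = 1/(2*M)
Z = 4283 (Z = 16065 - 11782 = 4283)
H(r) = 2 (H(r) = -5 + 7 = 2)
I = 1310599/306 (I = 4283 - 1/(2*(-153)) = 4283 - (-1)/(2*153) = 4283 - 1*(-1/306) = 4283 + 1/306 = 1310599/306 ≈ 4283.0)
p = 6910 (p = 2 + 157*44 = 2 + 6908 = 6910)
I/p = (1310599/306)/6910 = (1310599/306)*(1/6910) = 1310599/2114460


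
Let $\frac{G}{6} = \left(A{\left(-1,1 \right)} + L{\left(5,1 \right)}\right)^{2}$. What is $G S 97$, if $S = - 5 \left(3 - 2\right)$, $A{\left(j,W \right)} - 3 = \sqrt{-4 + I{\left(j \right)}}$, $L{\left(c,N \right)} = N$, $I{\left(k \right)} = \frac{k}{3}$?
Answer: $-33950 - 7760 i \sqrt{39} \approx -33950.0 - 48461.0 i$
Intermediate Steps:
$I{\left(k \right)} = \frac{k}{3}$ ($I{\left(k \right)} = k \frac{1}{3} = \frac{k}{3}$)
$A{\left(j,W \right)} = 3 + \sqrt{-4 + \frac{j}{3}}$
$G = 6 \left(4 + \frac{i \sqrt{39}}{3}\right)^{2}$ ($G = 6 \left(\left(3 + \frac{\sqrt{-36 + 3 \left(-1\right)}}{3}\right) + 1\right)^{2} = 6 \left(\left(3 + \frac{\sqrt{-36 - 3}}{3}\right) + 1\right)^{2} = 6 \left(\left(3 + \frac{\sqrt{-39}}{3}\right) + 1\right)^{2} = 6 \left(\left(3 + \frac{i \sqrt{39}}{3}\right) + 1\right)^{2} = 6 \left(4 + \frac{i \sqrt{39}}{3}\right)^{2} \approx 70.0 + 99.92 i$)
$S = -5$ ($S = \left(-5\right) 1 = -5$)
$G S 97 = \left(70 + 16 i \sqrt{39}\right) \left(-5\right) 97 = \left(-350 - 80 i \sqrt{39}\right) 97 = -33950 - 7760 i \sqrt{39}$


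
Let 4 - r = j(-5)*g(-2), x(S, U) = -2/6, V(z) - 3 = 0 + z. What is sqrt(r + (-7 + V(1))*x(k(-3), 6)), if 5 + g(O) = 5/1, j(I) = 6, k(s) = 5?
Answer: sqrt(5) ≈ 2.2361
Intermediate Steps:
g(O) = 0 (g(O) = -5 + 5/1 = -5 + 5*1 = -5 + 5 = 0)
V(z) = 3 + z (V(z) = 3 + (0 + z) = 3 + z)
x(S, U) = -1/3 (x(S, U) = -2*1/6 = -1/3)
r = 4 (r = 4 - 6*0 = 4 - 1*0 = 4 + 0 = 4)
sqrt(r + (-7 + V(1))*x(k(-3), 6)) = sqrt(4 + (-7 + (3 + 1))*(-1/3)) = sqrt(4 + (-7 + 4)*(-1/3)) = sqrt(4 - 3*(-1/3)) = sqrt(4 + 1) = sqrt(5)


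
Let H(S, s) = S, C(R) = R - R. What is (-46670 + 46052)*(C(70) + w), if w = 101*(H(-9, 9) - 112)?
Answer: 7552578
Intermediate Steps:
C(R) = 0
w = -12221 (w = 101*(-9 - 112) = 101*(-121) = -12221)
(-46670 + 46052)*(C(70) + w) = (-46670 + 46052)*(0 - 12221) = -618*(-12221) = 7552578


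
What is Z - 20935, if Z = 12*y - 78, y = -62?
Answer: -21757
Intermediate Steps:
Z = -822 (Z = 12*(-62) - 78 = -744 - 78 = -822)
Z - 20935 = -822 - 20935 = -21757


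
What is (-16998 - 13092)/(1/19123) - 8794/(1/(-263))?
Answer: -573098248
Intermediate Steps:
(-16998 - 13092)/(1/19123) - 8794/(1/(-263)) = -30090/1/19123 - 8794/(-1/263) = -30090*19123 - 8794*(-263) = -575411070 + 2312822 = -573098248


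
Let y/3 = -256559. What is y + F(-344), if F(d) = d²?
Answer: -651341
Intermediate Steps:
y = -769677 (y = 3*(-256559) = -769677)
y + F(-344) = -769677 + (-344)² = -769677 + 118336 = -651341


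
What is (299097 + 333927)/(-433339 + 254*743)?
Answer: -211008/81539 ≈ -2.5878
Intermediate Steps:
(299097 + 333927)/(-433339 + 254*743) = 633024/(-433339 + 188722) = 633024/(-244617) = 633024*(-1/244617) = -211008/81539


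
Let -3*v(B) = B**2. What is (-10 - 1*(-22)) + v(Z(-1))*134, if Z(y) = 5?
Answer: -3314/3 ≈ -1104.7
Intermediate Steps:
v(B) = -B**2/3
(-10 - 1*(-22)) + v(Z(-1))*134 = (-10 - 1*(-22)) - 1/3*5**2*134 = (-10 + 22) - 1/3*25*134 = 12 - 25/3*134 = 12 - 3350/3 = -3314/3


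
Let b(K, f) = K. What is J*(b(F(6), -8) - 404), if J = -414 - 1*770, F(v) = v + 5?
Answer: 465312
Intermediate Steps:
F(v) = 5 + v
J = -1184 (J = -414 - 770 = -1184)
J*(b(F(6), -8) - 404) = -1184*((5 + 6) - 404) = -1184*(11 - 404) = -1184*(-393) = 465312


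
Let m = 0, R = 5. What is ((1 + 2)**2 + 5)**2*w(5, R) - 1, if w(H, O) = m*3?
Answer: -1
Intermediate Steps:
w(H, O) = 0 (w(H, O) = 0*3 = 0)
((1 + 2)**2 + 5)**2*w(5, R) - 1 = ((1 + 2)**2 + 5)**2*0 - 1 = (3**2 + 5)**2*0 - 1 = (9 + 5)**2*0 - 1 = 14**2*0 - 1 = 196*0 - 1 = 0 - 1 = -1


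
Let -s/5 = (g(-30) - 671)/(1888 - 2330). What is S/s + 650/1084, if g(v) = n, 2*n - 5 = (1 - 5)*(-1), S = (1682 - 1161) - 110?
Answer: -194755483/3612430 ≈ -53.913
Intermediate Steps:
S = 411 (S = 521 - 110 = 411)
n = 9/2 (n = 5/2 + ((1 - 5)*(-1))/2 = 5/2 + (-4*(-1))/2 = 5/2 + (1/2)*4 = 5/2 + 2 = 9/2 ≈ 4.5000)
g(v) = 9/2
s = -6665/884 (s = -5*(9/2 - 671)/(1888 - 2330) = -(-6665)/(2*(-442)) = -(-6665)*(-1)/(2*442) = -5*1333/884 = -6665/884 ≈ -7.5396)
S/s + 650/1084 = 411/(-6665/884) + 650/1084 = 411*(-884/6665) + 650*(1/1084) = -363324/6665 + 325/542 = -194755483/3612430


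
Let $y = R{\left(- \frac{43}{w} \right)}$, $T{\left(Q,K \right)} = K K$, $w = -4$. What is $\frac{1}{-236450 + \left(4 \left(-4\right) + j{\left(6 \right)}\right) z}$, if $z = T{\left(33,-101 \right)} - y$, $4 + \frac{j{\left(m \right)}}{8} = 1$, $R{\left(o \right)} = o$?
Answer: $- \frac{1}{644060} \approx -1.5527 \cdot 10^{-6}$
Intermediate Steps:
$T{\left(Q,K \right)} = K^{2}$
$j{\left(m \right)} = -24$ ($j{\left(m \right)} = -32 + 8 \cdot 1 = -32 + 8 = -24$)
$y = \frac{43}{4}$ ($y = - \frac{43}{-4} = \left(-43\right) \left(- \frac{1}{4}\right) = \frac{43}{4} \approx 10.75$)
$z = \frac{40761}{4}$ ($z = \left(-101\right)^{2} - \frac{43}{4} = 10201 - \frac{43}{4} = \frac{40761}{4} \approx 10190.0$)
$\frac{1}{-236450 + \left(4 \left(-4\right) + j{\left(6 \right)}\right) z} = \frac{1}{-236450 + \left(4 \left(-4\right) - 24\right) \frac{40761}{4}} = \frac{1}{-236450 + \left(-16 - 24\right) \frac{40761}{4}} = \frac{1}{-236450 - 407610} = \frac{1}{-644060} = - \frac{1}{644060}$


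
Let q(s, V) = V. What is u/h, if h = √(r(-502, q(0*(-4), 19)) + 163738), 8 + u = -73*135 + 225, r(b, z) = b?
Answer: -79*√40809/669 ≈ -23.855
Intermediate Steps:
u = -9638 (u = -8 + (-73*135 + 225) = -8 + (-9855 + 225) = -8 - 9630 = -9638)
h = 2*√40809 (h = √(-502 + 163738) = √163236 = 2*√40809 ≈ 404.02)
u/h = -9638*√40809/81618 = -79*√40809/669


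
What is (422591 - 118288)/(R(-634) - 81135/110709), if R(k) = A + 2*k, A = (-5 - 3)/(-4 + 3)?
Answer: -3743231203/15508275 ≈ -241.37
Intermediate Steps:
A = 8 (A = -8/(-1) = -8*(-1) = 8)
R(k) = 8 + 2*k
(422591 - 118288)/(R(-634) - 81135/110709) = (422591 - 118288)/((8 + 2*(-634)) - 81135/110709) = 304303/((8 - 1268) - 81135*1/110709) = 304303/(-1260 - 9015/12301) = 304303/(-15508275/12301) = 304303*(-12301/15508275) = -3743231203/15508275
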